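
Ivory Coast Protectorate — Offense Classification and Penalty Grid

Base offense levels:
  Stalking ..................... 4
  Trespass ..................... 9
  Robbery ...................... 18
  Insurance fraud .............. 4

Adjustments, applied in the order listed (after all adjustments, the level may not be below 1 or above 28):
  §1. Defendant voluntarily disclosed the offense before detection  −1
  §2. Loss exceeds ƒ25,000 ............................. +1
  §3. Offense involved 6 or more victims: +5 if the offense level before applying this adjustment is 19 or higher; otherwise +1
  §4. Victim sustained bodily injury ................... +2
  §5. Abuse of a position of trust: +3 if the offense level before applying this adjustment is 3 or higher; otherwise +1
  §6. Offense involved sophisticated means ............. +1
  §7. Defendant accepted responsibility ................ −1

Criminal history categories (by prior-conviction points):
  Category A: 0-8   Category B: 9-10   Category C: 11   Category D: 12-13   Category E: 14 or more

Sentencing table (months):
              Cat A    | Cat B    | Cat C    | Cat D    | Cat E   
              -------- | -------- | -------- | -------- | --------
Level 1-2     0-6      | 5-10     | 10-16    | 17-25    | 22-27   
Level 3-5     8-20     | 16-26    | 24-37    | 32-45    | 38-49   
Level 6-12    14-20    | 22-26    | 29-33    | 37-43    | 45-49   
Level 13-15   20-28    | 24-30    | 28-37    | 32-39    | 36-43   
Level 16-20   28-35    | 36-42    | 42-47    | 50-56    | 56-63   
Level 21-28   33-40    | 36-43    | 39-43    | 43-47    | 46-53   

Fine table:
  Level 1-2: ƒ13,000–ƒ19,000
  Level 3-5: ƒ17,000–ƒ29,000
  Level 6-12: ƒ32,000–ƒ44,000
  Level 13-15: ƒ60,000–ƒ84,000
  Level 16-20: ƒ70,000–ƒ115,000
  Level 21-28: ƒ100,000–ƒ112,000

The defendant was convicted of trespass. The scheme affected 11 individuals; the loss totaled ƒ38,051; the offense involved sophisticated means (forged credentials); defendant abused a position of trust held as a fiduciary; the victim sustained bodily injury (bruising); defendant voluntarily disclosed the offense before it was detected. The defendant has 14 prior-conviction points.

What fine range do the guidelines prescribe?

ƒ70,000–ƒ115,000

Base offense level for trespass: 9.
§1 applies: 9 − 1 = 8.
§2 applies: 8 + 1 = 9.
§3 applies (level before this adjustment is 9 < 19, so +1): 9 + 1 = 10.
§4 applies: 10 + 2 = 12.
§5 applies (level before this adjustment is 12 ≥ 3, so +3): 12 + 3 = 15.
§6 applies: 15 + 1 = 16.
§7 does not apply.
Final offense level: 16.
Level 16 falls in the 16-20 band.
Fine table: Level 16-20 → ƒ70,000–ƒ115,000.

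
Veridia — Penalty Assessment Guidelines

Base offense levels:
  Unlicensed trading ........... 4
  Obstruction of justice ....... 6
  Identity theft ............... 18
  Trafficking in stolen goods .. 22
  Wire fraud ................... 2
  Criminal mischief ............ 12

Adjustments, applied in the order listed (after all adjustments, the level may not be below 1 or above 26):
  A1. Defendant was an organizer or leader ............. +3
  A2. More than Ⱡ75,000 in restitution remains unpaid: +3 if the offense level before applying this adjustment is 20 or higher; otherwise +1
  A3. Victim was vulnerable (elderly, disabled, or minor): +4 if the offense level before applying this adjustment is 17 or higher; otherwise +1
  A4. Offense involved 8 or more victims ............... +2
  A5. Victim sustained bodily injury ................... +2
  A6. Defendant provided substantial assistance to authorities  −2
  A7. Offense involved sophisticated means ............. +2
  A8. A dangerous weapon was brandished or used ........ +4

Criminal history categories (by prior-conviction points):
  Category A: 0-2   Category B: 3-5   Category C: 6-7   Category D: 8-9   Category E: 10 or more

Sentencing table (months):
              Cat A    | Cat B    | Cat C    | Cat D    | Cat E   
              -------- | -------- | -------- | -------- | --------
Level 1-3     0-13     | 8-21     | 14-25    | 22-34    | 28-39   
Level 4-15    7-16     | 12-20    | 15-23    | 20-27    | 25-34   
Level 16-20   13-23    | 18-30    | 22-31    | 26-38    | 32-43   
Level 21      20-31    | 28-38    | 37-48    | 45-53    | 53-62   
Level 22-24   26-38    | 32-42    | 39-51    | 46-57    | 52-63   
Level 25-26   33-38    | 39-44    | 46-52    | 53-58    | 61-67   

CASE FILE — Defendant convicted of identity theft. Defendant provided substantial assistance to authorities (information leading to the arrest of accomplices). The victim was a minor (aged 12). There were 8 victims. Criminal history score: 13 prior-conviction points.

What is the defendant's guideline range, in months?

Base offense level for identity theft: 18.
A2 does not apply.
A3 applies (level before this adjustment is 18 ≥ 17, so +4): 18 + 4 = 22.
A4 applies: 22 + 2 = 24.
A6 applies: 24 − 2 = 22.
Final offense level: 22.
Criminal history: 13 prior points → Category E (10+).
Level 22 falls in the 22-24 band.
Grid: Level 22-24 × Category E = 52-63 months.

52-63 months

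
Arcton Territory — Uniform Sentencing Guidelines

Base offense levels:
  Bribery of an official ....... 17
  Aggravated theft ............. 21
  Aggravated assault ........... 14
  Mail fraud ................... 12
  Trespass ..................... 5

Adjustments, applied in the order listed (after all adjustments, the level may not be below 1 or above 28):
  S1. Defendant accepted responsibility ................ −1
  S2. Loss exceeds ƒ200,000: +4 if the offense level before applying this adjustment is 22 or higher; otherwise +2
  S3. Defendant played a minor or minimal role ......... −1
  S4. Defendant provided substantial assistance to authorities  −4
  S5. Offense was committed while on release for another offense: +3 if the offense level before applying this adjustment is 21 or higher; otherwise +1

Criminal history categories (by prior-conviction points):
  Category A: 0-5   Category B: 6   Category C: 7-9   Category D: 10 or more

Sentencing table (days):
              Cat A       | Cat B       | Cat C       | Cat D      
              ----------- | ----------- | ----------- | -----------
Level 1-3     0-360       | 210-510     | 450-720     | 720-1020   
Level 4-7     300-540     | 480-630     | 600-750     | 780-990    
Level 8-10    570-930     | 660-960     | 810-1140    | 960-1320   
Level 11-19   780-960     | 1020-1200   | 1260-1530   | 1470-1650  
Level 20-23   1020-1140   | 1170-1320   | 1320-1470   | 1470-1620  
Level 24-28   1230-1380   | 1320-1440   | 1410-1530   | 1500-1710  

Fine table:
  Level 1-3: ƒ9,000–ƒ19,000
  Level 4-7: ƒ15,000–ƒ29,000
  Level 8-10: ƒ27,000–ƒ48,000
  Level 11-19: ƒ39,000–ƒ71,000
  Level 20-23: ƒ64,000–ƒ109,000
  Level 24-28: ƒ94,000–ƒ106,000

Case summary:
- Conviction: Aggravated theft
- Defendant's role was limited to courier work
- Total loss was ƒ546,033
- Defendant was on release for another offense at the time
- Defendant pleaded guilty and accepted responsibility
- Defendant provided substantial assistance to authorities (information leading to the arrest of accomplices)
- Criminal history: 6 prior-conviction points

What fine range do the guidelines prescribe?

ƒ39,000–ƒ71,000

Base offense level for aggravated theft: 21.
S1 applies: 21 − 1 = 20.
S2 applies (level before this adjustment is 20 < 22, so +2): 20 + 2 = 22.
S3 applies: 22 − 1 = 21.
S4 applies: 21 − 4 = 17.
S5 applies (level before this adjustment is 17 < 21, so +1): 17 + 1 = 18.
Final offense level: 18.
Level 18 falls in the 11-19 band.
Fine table: Level 11-19 → ƒ39,000–ƒ71,000.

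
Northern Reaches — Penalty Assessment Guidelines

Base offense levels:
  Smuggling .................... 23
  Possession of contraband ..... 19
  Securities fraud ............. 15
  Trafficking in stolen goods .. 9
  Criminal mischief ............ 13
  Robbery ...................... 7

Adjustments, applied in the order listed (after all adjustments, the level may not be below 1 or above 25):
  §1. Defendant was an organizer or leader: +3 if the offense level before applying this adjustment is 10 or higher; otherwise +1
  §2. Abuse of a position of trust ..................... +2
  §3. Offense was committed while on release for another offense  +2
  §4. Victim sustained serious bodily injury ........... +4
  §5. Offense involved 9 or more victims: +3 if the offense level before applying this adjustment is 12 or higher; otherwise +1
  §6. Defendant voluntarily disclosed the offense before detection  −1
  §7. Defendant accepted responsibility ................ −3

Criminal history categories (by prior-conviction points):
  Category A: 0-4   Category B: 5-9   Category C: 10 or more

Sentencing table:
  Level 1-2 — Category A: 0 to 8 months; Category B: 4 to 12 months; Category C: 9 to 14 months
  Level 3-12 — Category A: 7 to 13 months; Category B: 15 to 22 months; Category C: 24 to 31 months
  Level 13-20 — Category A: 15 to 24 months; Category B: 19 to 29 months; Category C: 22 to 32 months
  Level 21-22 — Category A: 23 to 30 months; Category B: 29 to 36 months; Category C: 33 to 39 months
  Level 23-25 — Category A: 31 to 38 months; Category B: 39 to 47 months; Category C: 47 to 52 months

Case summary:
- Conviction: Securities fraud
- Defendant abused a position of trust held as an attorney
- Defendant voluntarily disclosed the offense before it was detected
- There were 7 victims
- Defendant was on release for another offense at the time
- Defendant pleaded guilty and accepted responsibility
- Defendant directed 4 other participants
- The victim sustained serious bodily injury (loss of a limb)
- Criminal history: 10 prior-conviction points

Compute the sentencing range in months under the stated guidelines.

Base offense level for securities fraud: 15.
§1 applies (level before this adjustment is 15 ≥ 10, so +3): 15 + 3 = 18.
§2 applies: 18 + 2 = 20.
§3 applies: 20 + 2 = 22.
§4 applies: 22 + 4 = 26.
§6 applies: 26 − 1 = 25.
§7 applies: 25 − 3 = 22.
Final offense level: 22.
Criminal history: 10 prior points → Category C (10+).
Level 22 falls in the 21-22 band.
Grid: Level 21-22 × Category C = 33-39 months.

33-39 months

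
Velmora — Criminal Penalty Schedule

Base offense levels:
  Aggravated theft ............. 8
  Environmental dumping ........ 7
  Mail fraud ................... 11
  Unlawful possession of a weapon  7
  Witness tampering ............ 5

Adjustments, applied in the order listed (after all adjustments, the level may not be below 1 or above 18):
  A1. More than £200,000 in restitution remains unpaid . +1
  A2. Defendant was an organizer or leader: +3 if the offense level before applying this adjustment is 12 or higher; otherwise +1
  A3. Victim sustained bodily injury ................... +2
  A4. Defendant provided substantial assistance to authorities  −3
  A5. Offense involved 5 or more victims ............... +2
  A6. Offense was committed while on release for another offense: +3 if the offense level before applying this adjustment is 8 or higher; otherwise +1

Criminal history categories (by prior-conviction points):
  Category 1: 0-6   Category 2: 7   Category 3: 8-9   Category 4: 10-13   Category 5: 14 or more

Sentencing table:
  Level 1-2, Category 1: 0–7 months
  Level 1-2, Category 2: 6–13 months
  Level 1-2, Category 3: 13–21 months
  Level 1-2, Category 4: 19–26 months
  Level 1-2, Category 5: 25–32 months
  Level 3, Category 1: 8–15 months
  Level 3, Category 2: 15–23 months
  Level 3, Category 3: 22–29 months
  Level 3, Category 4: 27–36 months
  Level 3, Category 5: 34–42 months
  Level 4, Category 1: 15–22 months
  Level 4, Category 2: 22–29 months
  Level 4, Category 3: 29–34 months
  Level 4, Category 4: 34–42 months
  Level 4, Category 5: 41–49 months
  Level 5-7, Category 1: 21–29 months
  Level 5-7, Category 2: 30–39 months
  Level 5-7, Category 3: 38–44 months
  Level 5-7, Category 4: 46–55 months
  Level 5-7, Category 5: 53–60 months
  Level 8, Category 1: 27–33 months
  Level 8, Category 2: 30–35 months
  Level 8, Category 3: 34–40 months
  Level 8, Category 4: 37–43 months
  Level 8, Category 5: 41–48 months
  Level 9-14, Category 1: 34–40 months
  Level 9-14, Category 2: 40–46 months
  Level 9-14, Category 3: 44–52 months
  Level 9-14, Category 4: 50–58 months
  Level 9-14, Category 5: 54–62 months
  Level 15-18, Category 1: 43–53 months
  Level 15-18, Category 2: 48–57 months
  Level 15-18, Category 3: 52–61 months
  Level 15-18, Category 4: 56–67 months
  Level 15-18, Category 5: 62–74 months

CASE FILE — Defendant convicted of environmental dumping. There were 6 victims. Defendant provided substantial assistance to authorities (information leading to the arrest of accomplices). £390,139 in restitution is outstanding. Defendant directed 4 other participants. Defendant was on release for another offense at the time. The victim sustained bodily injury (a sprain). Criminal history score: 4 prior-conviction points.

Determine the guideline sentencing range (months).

34-40 months

Base offense level for environmental dumping: 7.
A1 applies: 7 + 1 = 8.
A2 applies (level before this adjustment is 8 < 12, so +1): 8 + 1 = 9.
A3 applies: 9 + 2 = 11.
A4 applies: 11 − 3 = 8.
A5 applies: 8 + 2 = 10.
A6 applies (level before this adjustment is 10 ≥ 8, so +3): 10 + 3 = 13.
Final offense level: 13.
Criminal history: 4 prior points → Category 1 (0-6).
Level 13 falls in the 9-14 band.
Grid: Level 9-14 × Category 1 = 34-40 months.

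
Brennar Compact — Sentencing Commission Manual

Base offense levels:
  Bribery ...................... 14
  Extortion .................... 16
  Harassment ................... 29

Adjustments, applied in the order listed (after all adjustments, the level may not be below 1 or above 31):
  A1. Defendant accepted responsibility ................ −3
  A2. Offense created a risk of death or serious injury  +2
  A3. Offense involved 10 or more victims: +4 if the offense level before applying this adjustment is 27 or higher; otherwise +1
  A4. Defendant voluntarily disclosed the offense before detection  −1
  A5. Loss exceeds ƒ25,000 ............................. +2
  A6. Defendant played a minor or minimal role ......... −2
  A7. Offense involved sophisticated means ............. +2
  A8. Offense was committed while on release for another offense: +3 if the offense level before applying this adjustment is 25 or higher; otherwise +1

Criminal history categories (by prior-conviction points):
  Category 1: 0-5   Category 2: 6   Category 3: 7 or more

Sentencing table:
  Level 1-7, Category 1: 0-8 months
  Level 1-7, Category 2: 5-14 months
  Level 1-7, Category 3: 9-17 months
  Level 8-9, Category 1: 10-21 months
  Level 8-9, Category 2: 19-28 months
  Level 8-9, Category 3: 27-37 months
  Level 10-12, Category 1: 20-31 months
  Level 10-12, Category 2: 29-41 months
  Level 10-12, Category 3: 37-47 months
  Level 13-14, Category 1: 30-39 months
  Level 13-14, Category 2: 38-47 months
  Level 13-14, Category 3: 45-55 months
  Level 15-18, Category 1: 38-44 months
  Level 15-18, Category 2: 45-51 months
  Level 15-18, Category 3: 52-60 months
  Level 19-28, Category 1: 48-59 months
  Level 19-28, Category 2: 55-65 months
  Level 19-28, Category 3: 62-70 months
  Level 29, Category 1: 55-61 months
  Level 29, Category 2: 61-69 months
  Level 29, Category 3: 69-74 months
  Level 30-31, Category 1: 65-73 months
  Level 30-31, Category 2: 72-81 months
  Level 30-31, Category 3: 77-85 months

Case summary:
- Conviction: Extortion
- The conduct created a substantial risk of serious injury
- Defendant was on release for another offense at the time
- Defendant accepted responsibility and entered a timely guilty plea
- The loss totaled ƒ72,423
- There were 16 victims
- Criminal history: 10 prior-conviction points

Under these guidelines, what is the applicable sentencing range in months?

62-70 months

Base offense level for extortion: 16.
A1 applies: 16 − 3 = 13.
A2 applies: 13 + 2 = 15.
A3 applies (level before this adjustment is 15 < 27, so +1): 15 + 1 = 16.
A4 does not apply.
A5 applies: 16 + 2 = 18.
A6 does not apply.
A8 applies (level before this adjustment is 18 < 25, so +1): 18 + 1 = 19.
Final offense level: 19.
Criminal history: 10 prior points → Category 3 (7+).
Level 19 falls in the 19-28 band.
Grid: Level 19-28 × Category 3 = 62-70 months.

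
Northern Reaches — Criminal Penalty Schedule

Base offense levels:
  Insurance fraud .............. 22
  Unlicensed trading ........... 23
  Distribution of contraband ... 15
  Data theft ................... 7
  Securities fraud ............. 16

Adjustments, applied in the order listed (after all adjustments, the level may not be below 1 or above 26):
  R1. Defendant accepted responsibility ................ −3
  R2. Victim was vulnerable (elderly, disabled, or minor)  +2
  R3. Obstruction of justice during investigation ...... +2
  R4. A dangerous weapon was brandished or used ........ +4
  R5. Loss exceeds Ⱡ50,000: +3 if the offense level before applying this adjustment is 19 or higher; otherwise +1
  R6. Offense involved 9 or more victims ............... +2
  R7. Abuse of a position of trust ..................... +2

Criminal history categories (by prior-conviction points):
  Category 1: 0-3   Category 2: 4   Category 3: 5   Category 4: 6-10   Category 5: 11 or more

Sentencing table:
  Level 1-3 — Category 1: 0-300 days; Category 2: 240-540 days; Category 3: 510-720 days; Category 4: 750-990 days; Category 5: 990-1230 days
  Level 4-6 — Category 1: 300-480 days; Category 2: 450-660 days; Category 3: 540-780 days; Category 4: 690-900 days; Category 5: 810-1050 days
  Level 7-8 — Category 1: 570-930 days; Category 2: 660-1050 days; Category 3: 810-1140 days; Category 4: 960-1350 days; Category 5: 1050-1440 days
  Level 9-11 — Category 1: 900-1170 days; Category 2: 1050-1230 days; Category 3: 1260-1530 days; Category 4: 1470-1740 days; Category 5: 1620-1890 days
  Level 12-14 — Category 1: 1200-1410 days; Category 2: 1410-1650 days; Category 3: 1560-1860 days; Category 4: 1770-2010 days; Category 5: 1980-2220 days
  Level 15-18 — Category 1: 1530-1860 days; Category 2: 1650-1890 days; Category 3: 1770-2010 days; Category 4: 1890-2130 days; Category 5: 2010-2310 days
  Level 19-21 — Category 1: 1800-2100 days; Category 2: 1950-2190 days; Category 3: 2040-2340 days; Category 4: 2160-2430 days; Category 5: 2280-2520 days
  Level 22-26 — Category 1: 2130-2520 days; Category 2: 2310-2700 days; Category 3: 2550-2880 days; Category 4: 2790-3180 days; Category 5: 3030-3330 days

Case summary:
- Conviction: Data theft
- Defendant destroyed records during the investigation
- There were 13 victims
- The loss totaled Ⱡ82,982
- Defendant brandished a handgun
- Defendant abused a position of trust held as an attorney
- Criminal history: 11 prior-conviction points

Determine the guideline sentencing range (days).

Base offense level for data theft: 7.
R2 does not apply.
R3 applies: 7 + 2 = 9.
R4 applies: 9 + 4 = 13.
R5 applies (level before this adjustment is 13 < 19, so +1): 13 + 1 = 14.
R6 applies: 14 + 2 = 16.
R7 applies: 16 + 2 = 18.
Final offense level: 18.
Criminal history: 11 prior points → Category 5 (11+).
Level 18 falls in the 15-18 band.
Grid: Level 15-18 × Category 5 = 2010-2310 days.

2010-2310 days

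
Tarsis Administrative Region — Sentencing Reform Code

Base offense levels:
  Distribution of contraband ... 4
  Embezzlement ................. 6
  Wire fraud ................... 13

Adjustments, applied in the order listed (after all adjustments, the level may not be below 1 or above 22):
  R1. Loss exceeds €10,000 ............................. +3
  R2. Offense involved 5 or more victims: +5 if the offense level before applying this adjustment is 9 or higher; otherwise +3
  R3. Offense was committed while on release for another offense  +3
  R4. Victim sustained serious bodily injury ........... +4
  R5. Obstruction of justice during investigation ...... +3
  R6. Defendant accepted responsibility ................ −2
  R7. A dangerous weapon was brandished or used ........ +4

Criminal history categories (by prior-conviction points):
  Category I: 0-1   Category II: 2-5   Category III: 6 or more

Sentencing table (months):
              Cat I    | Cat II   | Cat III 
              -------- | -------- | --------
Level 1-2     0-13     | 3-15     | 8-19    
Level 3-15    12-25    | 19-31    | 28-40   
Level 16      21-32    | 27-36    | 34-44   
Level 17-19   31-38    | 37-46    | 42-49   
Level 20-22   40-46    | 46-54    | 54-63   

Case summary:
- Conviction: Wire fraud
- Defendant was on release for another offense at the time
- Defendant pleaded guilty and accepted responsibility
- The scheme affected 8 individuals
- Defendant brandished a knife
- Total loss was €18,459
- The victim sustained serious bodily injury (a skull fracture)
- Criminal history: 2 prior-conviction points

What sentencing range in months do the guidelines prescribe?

46-54 months

Base offense level for wire fraud: 13.
R1 applies: 13 + 3 = 16.
R2 applies (level before this adjustment is 16 ≥ 9, so +5): 16 + 5 = 21.
R3 applies: 21 + 3 = 24.
R4 applies: 24 + 4 = 28.
R5 does not apply.
R6 applies: 28 − 2 = 26.
R7 applies: 26 + 4 = 30.
Level 30 exceeds the maximum of 22; capped at 22.
Final offense level: 22.
Criminal history: 2 prior points → Category II (2-5).
Level 22 falls in the 20-22 band.
Grid: Level 20-22 × Category II = 46-54 months.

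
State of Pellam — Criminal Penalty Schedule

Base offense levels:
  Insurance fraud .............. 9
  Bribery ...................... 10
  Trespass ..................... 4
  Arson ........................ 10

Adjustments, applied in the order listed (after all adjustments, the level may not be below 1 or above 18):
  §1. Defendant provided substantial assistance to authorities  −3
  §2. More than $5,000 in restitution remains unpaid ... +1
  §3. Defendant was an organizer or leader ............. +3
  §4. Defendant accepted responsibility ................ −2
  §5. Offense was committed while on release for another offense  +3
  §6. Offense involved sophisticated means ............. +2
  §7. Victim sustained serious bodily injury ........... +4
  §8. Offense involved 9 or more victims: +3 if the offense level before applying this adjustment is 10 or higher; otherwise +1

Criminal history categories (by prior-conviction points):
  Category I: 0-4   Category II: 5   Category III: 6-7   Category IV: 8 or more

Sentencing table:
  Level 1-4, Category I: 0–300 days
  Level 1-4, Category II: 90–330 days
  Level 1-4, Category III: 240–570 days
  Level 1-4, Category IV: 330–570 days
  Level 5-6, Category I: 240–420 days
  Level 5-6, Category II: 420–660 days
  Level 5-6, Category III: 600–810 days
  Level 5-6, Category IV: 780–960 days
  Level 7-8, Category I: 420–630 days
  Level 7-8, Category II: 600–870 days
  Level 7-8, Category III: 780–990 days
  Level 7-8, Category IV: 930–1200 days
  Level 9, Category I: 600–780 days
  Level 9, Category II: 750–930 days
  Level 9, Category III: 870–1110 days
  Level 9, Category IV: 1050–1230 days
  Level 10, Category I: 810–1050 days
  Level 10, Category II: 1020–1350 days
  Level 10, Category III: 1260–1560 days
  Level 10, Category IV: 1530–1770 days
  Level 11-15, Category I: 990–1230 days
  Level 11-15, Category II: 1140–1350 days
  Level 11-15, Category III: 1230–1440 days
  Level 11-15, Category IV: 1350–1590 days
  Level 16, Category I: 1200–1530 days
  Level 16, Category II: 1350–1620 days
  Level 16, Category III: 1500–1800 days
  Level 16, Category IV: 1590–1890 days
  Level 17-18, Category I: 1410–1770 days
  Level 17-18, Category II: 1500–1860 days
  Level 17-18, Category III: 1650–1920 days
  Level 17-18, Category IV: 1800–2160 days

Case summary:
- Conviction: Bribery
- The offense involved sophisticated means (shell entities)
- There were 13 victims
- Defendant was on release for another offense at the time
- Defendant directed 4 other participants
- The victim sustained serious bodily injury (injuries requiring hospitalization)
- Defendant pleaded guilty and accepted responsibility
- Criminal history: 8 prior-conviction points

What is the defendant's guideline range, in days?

Base offense level for bribery: 10.
§1 does not apply.
§2 does not apply.
§3 applies: 10 + 3 = 13.
§4 applies: 13 − 2 = 11.
§5 applies: 11 + 3 = 14.
§6 applies: 14 + 2 = 16.
§7 applies: 16 + 4 = 20.
§8 applies (level before this adjustment is 20 ≥ 10, so +3): 20 + 3 = 23.
Level 23 exceeds the maximum of 18; capped at 18.
Final offense level: 18.
Criminal history: 8 prior points → Category IV (8+).
Level 18 falls in the 17-18 band.
Grid: Level 17-18 × Category IV = 1800-2160 days.

1800-2160 days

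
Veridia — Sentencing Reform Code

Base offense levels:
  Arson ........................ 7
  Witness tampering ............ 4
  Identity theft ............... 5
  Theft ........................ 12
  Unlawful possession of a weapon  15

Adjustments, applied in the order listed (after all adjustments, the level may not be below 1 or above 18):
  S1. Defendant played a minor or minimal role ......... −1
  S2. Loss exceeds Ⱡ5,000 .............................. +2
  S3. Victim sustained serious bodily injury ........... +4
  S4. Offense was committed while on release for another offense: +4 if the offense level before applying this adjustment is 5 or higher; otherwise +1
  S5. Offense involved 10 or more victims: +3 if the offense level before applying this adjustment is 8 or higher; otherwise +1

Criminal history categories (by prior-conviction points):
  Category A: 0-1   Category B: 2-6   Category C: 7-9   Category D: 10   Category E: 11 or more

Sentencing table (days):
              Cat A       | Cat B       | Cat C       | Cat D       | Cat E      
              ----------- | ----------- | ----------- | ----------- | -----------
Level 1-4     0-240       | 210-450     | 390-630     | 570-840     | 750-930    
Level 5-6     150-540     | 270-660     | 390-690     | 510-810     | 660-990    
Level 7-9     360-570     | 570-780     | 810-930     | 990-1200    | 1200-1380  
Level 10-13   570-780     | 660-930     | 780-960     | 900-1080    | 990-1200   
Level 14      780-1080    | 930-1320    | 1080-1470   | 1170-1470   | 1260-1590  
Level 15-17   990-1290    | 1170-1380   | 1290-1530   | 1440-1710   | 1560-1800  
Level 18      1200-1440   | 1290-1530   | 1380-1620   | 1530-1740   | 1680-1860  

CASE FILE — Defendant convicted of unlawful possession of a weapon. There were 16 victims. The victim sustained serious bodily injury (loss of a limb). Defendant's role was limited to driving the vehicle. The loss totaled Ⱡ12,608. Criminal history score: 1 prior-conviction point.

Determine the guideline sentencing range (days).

Base offense level for unlawful possession of a weapon: 15.
S1 applies: 15 − 1 = 14.
S2 applies: 14 + 2 = 16.
S3 applies: 16 + 4 = 20.
S5 applies (level before this adjustment is 20 ≥ 8, so +3): 20 + 3 = 23.
Level 23 exceeds the maximum of 18; capped at 18.
Final offense level: 18.
Criminal history: 1 prior point → Category A (0-1).
Level 18 falls in the 18 band.
Grid: Level 18 × Category A = 1200-1440 days.

1200-1440 days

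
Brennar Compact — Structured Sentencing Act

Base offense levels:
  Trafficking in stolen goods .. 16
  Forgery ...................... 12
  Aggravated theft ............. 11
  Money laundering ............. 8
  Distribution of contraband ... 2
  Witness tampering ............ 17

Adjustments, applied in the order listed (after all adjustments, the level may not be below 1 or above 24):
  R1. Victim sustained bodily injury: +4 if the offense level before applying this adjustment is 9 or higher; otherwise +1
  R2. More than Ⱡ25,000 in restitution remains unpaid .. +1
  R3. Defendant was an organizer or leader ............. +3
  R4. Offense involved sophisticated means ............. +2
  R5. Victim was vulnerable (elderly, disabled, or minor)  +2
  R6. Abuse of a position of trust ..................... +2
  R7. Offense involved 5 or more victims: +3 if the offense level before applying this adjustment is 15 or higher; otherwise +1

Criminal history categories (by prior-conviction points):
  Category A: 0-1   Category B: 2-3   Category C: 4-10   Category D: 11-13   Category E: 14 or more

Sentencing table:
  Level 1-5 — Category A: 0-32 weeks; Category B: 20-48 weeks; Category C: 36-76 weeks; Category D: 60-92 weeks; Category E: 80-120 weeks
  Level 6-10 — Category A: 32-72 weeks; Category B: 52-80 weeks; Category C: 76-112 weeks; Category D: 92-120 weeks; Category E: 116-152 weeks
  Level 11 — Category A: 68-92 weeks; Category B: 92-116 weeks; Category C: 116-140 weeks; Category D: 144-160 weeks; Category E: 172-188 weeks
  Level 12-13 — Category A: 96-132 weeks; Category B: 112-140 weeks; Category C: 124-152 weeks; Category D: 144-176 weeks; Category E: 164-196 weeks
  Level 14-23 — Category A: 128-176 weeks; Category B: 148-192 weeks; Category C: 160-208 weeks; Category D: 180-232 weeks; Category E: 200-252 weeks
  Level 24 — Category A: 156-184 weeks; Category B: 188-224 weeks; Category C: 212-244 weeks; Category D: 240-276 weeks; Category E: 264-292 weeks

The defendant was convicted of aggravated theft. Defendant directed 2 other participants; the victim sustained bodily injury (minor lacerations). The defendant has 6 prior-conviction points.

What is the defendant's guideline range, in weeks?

Base offense level for aggravated theft: 11.
R1 applies (level before this adjustment is 11 ≥ 9, so +4): 11 + 4 = 15.
R2 does not apply.
R3 applies: 15 + 3 = 18.
R5 does not apply.
R7 does not apply.
Final offense level: 18.
Criminal history: 6 prior points → Category C (4-10).
Level 18 falls in the 14-23 band.
Grid: Level 14-23 × Category C = 160-208 weeks.

160-208 weeks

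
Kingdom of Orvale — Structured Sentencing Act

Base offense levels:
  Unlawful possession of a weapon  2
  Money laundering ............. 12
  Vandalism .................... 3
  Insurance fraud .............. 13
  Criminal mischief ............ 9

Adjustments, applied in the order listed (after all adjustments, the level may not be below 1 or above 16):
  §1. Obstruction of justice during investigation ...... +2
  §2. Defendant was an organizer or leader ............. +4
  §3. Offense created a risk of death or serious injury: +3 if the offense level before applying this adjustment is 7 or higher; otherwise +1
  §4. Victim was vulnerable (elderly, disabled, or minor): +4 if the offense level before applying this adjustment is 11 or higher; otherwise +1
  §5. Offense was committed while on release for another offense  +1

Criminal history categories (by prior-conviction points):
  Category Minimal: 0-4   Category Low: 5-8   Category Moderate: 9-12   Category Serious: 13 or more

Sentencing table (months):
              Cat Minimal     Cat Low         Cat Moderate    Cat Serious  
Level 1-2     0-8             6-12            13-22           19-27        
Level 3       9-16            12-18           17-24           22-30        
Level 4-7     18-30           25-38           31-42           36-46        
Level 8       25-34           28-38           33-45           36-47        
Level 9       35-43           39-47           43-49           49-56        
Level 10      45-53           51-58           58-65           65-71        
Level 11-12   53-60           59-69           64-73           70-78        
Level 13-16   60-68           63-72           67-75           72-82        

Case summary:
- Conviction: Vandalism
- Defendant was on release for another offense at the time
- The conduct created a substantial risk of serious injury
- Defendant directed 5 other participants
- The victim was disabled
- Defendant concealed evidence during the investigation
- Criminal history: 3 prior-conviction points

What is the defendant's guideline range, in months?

60-68 months

Base offense level for vandalism: 3.
§1 applies: 3 + 2 = 5.
§2 applies: 5 + 4 = 9.
§3 applies (level before this adjustment is 9 ≥ 7, so +3): 9 + 3 = 12.
§4 applies (level before this adjustment is 12 ≥ 11, so +4): 12 + 4 = 16.
§5 applies: 16 + 1 = 17.
Level 17 exceeds the maximum of 16; capped at 16.
Final offense level: 16.
Criminal history: 3 prior points → Category Minimal (0-4).
Level 16 falls in the 13-16 band.
Grid: Level 13-16 × Category Minimal = 60-68 months.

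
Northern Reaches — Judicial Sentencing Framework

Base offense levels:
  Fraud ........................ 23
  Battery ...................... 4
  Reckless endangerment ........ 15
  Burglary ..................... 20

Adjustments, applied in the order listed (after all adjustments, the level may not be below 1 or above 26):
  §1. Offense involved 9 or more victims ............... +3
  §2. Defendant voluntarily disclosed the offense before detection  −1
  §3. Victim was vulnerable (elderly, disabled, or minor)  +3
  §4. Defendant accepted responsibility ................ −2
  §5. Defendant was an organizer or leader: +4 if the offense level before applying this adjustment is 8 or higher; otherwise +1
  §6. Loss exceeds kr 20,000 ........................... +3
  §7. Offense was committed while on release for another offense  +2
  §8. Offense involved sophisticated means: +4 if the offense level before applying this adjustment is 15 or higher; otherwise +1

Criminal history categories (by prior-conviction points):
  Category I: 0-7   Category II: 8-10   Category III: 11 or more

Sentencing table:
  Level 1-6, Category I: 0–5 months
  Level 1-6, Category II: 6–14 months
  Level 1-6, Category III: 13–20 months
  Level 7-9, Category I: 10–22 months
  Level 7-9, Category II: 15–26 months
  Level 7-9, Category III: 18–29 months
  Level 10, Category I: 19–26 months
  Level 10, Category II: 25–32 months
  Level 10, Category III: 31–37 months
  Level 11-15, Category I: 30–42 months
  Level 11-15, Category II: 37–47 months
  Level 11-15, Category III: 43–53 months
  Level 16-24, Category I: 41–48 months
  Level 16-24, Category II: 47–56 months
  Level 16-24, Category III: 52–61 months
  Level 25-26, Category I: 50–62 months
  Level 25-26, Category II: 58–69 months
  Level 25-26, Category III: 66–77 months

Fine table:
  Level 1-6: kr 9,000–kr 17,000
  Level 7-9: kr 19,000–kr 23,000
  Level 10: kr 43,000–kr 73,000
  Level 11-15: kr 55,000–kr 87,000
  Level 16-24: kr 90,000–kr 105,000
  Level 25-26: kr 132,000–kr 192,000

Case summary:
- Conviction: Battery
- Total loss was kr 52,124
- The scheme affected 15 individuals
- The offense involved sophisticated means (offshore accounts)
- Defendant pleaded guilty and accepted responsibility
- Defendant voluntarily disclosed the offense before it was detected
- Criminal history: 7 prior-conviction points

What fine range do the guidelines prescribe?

Base offense level for battery: 4.
§1 applies: 4 + 3 = 7.
§2 applies: 7 − 1 = 6.
§3 does not apply.
§4 applies: 6 − 2 = 4.
§6 applies: 4 + 3 = 7.
§7 does not apply.
§8 applies (level before this adjustment is 7 < 15, so +1): 7 + 1 = 8.
Final offense level: 8.
Level 8 falls in the 7-9 band.
Fine table: Level 7-9 → kr 19,000–kr 23,000.

kr 19,000–kr 23,000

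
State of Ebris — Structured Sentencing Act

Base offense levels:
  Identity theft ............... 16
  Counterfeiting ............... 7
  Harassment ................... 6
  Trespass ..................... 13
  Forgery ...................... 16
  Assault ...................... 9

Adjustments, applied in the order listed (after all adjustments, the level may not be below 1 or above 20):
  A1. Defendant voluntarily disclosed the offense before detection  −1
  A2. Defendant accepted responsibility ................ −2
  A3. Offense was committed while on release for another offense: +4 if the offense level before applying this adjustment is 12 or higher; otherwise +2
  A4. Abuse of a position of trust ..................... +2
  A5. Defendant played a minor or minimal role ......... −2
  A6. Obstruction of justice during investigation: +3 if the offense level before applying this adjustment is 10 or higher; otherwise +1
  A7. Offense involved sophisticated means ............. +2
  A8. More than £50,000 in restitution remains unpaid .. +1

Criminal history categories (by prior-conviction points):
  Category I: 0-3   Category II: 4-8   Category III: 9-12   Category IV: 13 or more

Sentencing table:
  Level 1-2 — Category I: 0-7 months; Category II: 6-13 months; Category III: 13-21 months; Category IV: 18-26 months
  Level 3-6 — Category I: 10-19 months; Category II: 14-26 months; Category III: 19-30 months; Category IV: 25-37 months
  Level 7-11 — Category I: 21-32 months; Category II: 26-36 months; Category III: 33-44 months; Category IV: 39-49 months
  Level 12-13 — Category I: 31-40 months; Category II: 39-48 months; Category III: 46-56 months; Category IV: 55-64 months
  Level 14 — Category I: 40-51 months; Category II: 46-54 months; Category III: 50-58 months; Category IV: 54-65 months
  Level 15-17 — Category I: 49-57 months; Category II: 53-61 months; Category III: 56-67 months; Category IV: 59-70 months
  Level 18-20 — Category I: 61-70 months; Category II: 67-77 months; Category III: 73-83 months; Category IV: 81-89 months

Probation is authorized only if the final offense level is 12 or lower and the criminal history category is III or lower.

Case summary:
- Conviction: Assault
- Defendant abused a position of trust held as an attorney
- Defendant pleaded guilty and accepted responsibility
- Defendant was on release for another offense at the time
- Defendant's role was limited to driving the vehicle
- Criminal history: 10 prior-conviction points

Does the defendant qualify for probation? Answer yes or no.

Yes

Base offense level for assault: 9.
A1 does not apply.
A2 applies: 9 − 2 = 7.
A3 applies (level before this adjustment is 7 < 12, so +2): 7 + 2 = 9.
A4 applies: 9 + 2 = 11.
A5 applies: 11 − 2 = 9.
A6 does not apply.
Final offense level: 9.
Criminal history: 10 prior points → Category III (9-12).
Level 9 falls in the 7-11 band.
Grid: Level 7-11 × Category III = 33-44 months.
Probation check: level 9 ≤ 12 and category III ≤ III → eligible.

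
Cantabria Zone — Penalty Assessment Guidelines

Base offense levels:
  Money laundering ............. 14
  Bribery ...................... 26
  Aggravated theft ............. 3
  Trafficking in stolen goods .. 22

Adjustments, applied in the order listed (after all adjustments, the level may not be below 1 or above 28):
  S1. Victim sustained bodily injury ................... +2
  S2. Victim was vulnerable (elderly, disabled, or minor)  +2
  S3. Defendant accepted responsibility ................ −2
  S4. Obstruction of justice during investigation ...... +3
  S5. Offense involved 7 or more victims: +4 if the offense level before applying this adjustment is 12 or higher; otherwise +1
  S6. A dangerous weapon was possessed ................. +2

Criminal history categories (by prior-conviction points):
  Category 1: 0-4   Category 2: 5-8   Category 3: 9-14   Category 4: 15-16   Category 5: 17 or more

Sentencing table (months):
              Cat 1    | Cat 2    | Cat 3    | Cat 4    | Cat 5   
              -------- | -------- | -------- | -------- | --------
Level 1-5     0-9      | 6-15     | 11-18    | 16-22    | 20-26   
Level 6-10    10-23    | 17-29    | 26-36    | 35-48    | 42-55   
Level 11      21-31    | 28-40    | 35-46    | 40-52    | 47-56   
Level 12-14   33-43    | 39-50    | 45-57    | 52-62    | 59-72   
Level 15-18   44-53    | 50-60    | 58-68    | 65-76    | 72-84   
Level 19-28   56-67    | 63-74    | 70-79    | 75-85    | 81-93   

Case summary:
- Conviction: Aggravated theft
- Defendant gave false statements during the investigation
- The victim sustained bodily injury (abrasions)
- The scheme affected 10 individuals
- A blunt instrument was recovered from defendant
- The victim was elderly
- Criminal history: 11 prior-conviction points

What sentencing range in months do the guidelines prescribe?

45-57 months

Base offense level for aggravated theft: 3.
S1 applies: 3 + 2 = 5.
S2 applies: 5 + 2 = 7.
S3 does not apply.
S4 applies: 7 + 3 = 10.
S5 applies (level before this adjustment is 10 < 12, so +1): 10 + 1 = 11.
S6 applies: 11 + 2 = 13.
Final offense level: 13.
Criminal history: 11 prior points → Category 3 (9-14).
Level 13 falls in the 12-14 band.
Grid: Level 12-14 × Category 3 = 45-57 months.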